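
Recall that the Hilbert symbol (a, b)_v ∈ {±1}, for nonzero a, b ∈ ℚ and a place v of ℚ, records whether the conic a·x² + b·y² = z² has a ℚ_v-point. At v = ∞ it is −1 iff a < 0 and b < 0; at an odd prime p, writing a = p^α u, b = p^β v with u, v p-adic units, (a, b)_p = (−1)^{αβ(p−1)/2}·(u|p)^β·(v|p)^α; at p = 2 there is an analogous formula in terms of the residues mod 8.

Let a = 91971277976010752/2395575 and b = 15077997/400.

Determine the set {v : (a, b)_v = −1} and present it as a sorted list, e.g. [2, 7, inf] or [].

[2, 17]

Mod squares: a ≡ 14, b ≡ 5797. Check v ∈ {∞, 2, 3, 5, 7, 11, 13, 17, 31}.
v=11: a=11^2·(≡4), b=11^1·(≡7) mod 11; (4|11)=+1, (7|11)=-1; (−1)^{2·1·5}·(+1)^1·(-1)^2 = +1.
v=7: a=7^-1·(≡2), b=7^0·(≡4) mod 7; (2|7)=+1, (4|7)=+1; (−1)^{-1·0·3}·(+1)^0·(+1)^-1 = +1.
v=3: a=3^-4·(≡2), b=3^2·(≡1) mod 3; (2|3)=-1, (1|3)=+1; (−1)^{-4·2·1}·(-1)^2·(+1)^-4 = +1.
v=31: a=31^2·(≡2), b=31^1·(≡1) mod 31; (2|31)=+1, (1|31)=+1; (−1)^{2·1·15}·(+1)^1·(+1)^2 = +1.
v=13: a=13^-2·(≡4), b=13^0·(≡9) mod 13; (4|13)=+1, (9|13)=+1; (−1)^{-2·0·6}·(+1)^0·(+1)^-2 = +1.
v=∞: 14 > 0 and 5797 > 0  ⇒  (a,b)_∞ = +1.
v=2: v_2(a)=15, v_2(b)=-4; units ≡ 7, 5 (mod 8); ε·ε+αω+βω = 1·0+15·1+-4·0 ≡ 1  ⇒  (a,b)_2 = -1.
v=17: a=17^6·(≡3), b=17^3·(≡1) mod 17; (3|17)=-1, (1|17)=+1; (−1)^{6·3·8}·(-1)^3·(+1)^6 = -1.
v=5: a=5^-2·(≡4), b=5^-2·(≡2) mod 5; (4|5)=+1, (2|5)=-1; (−1)^{-2·-2·2}·(+1)^-2·(-1)^-2 = +1.
Ram(14, 5797) = {2, 17}; no ℚ_2-point on the conic.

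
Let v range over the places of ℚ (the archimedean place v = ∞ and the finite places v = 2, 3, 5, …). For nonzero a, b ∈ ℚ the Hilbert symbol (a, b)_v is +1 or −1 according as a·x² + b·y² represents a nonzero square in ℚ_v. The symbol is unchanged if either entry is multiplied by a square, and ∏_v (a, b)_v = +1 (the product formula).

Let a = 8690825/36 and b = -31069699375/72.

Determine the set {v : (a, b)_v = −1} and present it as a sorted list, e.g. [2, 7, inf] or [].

[11, 17]

(a, b) ≡ (17, -4862) mod (ℚ^×)²; places V = {2, 3, 5, 11, 13, 17, ∞}.
(a,b)_3: α=-2, u≡2; β=-2, v≡1 (mod 3); (2|3)=-1, (1|3)=+1; sign (−1)^0·-1^-2·+1^-2 = +1.
(a,b)_2: α=-2, β=-3; u≡1, v≡1 (mod 8); ε(u)ε(v)=0·0, αω(v)=-2·0, βω(u)=-3·0; sum ≡ 0  ⇒  +1.
(a,b)_17: α=1, u≡9; β=1, v≡3 (mod 17); (9|17)=+1, (3|17)=-1; sign (−1)^0·+1^1·-1^1 = -1.
(a,b)_13: α=2, u≡1; β=3, v≡12 (mod 13); (1|13)=+1, (12|13)=+1; sign (−1)^0·+1^3·+1^2 = +1.
(a,b)_11: α=2, u≡2; β=3, v≡5 (mod 11); (2|11)=-1, (5|11)=+1; sign (−1)^0·-1^3·+1^2 = -1.
(a,b)_∞: sgn(17)=+, sgn(-4862)=−, so +1.
(a,b)_5: α=2, u≡3; β=4, v≡3 (mod 5); (3|5)=-1, (3|5)=-1; sign (−1)^0·-1^4·-1^2 = +1.
(17, -4862 / ℚ) ramifies at {11, 17}: a division algebra.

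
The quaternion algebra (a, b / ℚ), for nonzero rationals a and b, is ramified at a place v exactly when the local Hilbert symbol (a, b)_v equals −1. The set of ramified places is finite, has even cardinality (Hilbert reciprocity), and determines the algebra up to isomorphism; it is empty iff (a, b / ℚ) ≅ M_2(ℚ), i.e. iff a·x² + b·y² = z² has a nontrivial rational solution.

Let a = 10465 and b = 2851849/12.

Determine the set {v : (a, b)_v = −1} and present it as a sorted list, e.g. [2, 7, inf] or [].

(a, b) ≡ (10465, 1443) mod (ℚ^×)²; places V = {2, 3, 5, 7, 11, 13, 23, 37, ∞}.
(a,b)_23: α=1, u≡18; β=0, v≡20 (mod 23); (18|23)=+1, (20|23)=-1; sign (−1)^0·+1^0·-1^1 = -1.
(a,b)_3: α=0, u≡1; β=-1, v≡1 (mod 3); (1|3)=+1, (1|3)=+1; sign (−1)^0·+1^-1·+1^0 = +1.
(a,b)_∞: sgn(10465)=+, sgn(1443)=+, so +1.
(a,b)_11: α=0, u≡4; β=2, v≡7 (mod 11); (4|11)=+1, (7|11)=-1; sign (−1)^0·+1^2·-1^0 = +1.
(a,b)_13: α=1, u≡12; β=1, v≡2 (mod 13); (12|13)=+1, (2|13)=-1; sign (−1)^0·+1^1·-1^1 = -1.
(a,b)_7: α=1, u≡4; β=2, v≡2 (mod 7); (4|7)=+1, (2|7)=+1; sign (−1)^0·+1^2·+1^1 = +1.
(a,b)_2: α=0, β=-2; u≡1, v≡3 (mod 8); ε(u)ε(v)=0·1, αω(v)=0·1, βω(u)=-2·0; sum ≡ 0  ⇒  +1.
(a,b)_37: α=0, u≡31; β=1, v≡19 (mod 37); (31|37)=-1, (19|37)=-1; sign (−1)^0·-1^1·-1^0 = -1.
(a,b)_5: α=1, u≡3; β=0, v≡2 (mod 5); (3|5)=-1, (2|5)=-1; sign (−1)^0·-1^0·-1^1 = -1.
(10465, 1443 / ℚ) ramifies at {5, 13, 23, 37}: a division algebra.

[5, 13, 23, 37]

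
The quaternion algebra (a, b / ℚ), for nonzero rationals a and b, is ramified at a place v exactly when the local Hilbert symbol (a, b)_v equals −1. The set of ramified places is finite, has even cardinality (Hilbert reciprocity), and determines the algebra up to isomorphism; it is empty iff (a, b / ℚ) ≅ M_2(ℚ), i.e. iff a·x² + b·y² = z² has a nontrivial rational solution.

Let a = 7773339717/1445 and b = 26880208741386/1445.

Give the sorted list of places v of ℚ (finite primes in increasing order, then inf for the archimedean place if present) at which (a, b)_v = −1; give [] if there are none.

[5, 19]

(a, b) ≡ (65, 1330) mod (ℚ^×)²; places V = {2, 3, 5, 7, 11, 13, 17, 19, ∞}.
(a,b)_7: α=0, u≡1; β=1, v≡4 (mod 7); (1|7)=+1, (4|7)=+1; sign (−1)^0·+1^1·+1^0 = +1.
(a,b)_11: α=2, u≡6; β=2, v≡2 (mod 11); (6|11)=-1, (2|11)=-1; sign (−1)^0·-1^2·-1^2 = +1.
(a,b)_∞: sgn(65)=+, sgn(1330)=+, so +1.
(a,b)_2: α=0, β=1; u≡1, v≡1 (mod 8); ε(u)ε(v)=0·0, αω(v)=0·0, βω(u)=1·0; sum ≡ 0  ⇒  +1.
(a,b)_17: α=-2, u≡5; β=-2, v≡1 (mod 17); (5|17)=-1, (1|17)=+1; sign (−1)^0·-1^-2·+1^-2 = +1.
(a,b)_5: α=-1, u≡3; β=-1, v≡4 (mod 5); (3|5)=-1, (4|5)=+1; sign (−1)^0·-1^-1·+1^-1 = -1.
(a,b)_19: α=2, u≡2; β=3, v≡3 (mod 19); (2|19)=-1, (3|19)=-1; sign (−1)^0·-1^3·-1^2 = -1.
(a,b)_3: α=4, u≡2; β=4, v≡1 (mod 3); (2|3)=-1, (1|3)=+1; sign (−1)^0·-1^4·+1^4 = +1.
(a,b)_13: α=3, u≡8; β=4, v≡9 (mod 13); (8|13)=-1, (9|13)=+1; sign (−1)^0·-1^4·+1^3 = +1.
Ram(65, 1330) = {5, 19}; no ℚ_5-point on the conic.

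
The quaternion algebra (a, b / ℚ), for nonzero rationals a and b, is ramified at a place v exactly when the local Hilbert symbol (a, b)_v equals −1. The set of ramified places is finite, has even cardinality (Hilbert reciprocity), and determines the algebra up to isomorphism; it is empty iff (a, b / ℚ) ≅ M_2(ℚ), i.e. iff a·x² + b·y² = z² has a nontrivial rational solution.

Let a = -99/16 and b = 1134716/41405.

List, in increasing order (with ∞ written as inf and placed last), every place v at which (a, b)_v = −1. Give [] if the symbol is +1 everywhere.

Mod squares: a ≡ -11, b ≡ 1418395. Check v ∈ {∞, 2, 3, 5, 7, 11, 13, 17, 37, 41}.
v=11: a=11^1·(≡7), b=11^1·(≡9) mod 11; (7|11)=-1, (9|11)=+1; (−1)^{1·1·5}·(-1)^1·(+1)^1 = +1.
v=2: v_2(a)=-4, v_2(b)=2; units ≡ 5, 3 (mod 8); ε·ε+αω+βω = 0·1+-4·1+2·1 ≡ 0  ⇒  (a,b)_2 = +1.
v=7: a=7^0·(≡3), b=7^-2·(≡6) mod 7; (3|7)=-1, (6|7)=-1; (−1)^{0·-2·3}·(-1)^-2·(-1)^0 = +1.
v=17: a=17^0·(≡14), b=17^1·(≡4) mod 17; (14|17)=-1, (4|17)=+1; (−1)^{0·1·8}·(-1)^1·(+1)^0 = -1.
v=∞: -11 < 0 and 1418395 > 0  ⇒  (a,b)_∞ = +1.
v=13: a=13^0·(≡6), b=13^-2·(≡1) mod 13; (6|13)=-1, (1|13)=+1; (−1)^{0·-2·6}·(-1)^-2·(+1)^0 = +1.
v=37: a=37^0·(≡10), b=37^1·(≡16) mod 37; (10|37)=+1, (16|37)=+1; (−1)^{0·1·18}·(+1)^1·(+1)^0 = +1.
v=41: a=41^0·(≡22), b=41^1·(≡8) mod 41; (22|41)=-1, (8|41)=+1; (−1)^{0·1·20}·(-1)^1·(+1)^0 = -1.
v=5: a=5^0·(≡1), b=5^-1·(≡1) mod 5; (1|5)=+1, (1|5)=+1; (−1)^{0·-1·2}·(+1)^-1·(+1)^0 = +1.
v=3: a=3^2·(≡1), b=3^0·(≡1) mod 3; (1|3)=+1, (1|3)=+1; (−1)^{2·0·1}·(+1)^0·(+1)^2 = +1.
|Ram(-11, 1418395)| = 2, even; anisotropic at {17, 41}.

[17, 41]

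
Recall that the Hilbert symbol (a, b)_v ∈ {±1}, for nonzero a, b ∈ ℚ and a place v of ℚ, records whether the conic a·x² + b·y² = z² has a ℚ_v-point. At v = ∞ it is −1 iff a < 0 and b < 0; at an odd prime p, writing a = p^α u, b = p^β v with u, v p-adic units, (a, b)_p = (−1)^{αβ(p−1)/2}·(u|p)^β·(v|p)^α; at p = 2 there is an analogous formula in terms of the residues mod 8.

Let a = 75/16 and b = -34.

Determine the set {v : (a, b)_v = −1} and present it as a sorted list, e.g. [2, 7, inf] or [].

[3, 17]

Mod squares: a ≡ 3, b ≡ -34. Check v ∈ {∞, 2, 3, 5, 17}.
v=17: a=17^0·(≡10), b=17^1·(≡15) mod 17; (10|17)=-1, (15|17)=+1; (−1)^{0·1·8}·(-1)^1·(+1)^0 = -1.
v=3: a=3^1·(≡1), b=3^0·(≡2) mod 3; (1|3)=+1, (2|3)=-1; (−1)^{1·0·1}·(+1)^0·(-1)^1 = -1.
v=∞: 3 > 0 and -34 < 0  ⇒  (a,b)_∞ = +1.
v=5: a=5^2·(≡3), b=5^0·(≡1) mod 5; (3|5)=-1, (1|5)=+1; (−1)^{2·0·2}·(-1)^0·(+1)^2 = +1.
v=2: v_2(a)=-4, v_2(b)=1; units ≡ 3, 7 (mod 8); ε·ε+αω+βω = 1·1+-4·0+1·1 ≡ 0  ⇒  (a,b)_2 = +1.
|Ram(3, -34)| = 2, even; anisotropic at {3, 17}.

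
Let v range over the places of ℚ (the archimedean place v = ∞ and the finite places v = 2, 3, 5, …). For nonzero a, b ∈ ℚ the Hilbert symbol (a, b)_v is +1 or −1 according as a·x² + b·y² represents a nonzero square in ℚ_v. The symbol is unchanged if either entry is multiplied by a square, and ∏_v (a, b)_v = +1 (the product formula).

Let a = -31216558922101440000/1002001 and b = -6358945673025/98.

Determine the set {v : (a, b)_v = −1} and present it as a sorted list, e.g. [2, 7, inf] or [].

[29, inf]

Mod squares: a ≡ -18734, b ≡ -2. Check v ∈ {∞, 2, 3, 5, 7, 11, 13, 17, 19, 23, 29, 31}.
v=2: v_2(a)=9, v_2(b)=-1; units ≡ 1, 7 (mod 8); ε·ε+αω+βω = 0·1+9·0+-1·0 ≡ 0  ⇒  (a,b)_2 = +1.
v=7: a=7^-2·(≡3), b=7^-2·(≡3) mod 7; (3|7)=-1, (3|7)=-1; (−1)^{-2·-2·3}·(-1)^-2·(-1)^-2 = +1.
v=3: a=3^4·(≡1), b=3^2·(≡1) mod 3; (1|3)=+1, (1|3)=+1; (−1)^{4·2·1}·(+1)^2·(+1)^4 = +1.
v=17: a=17^3·(≡5), b=17^2·(≡8) mod 17; (5|17)=-1, (8|17)=+1; (−1)^{3·2·8}·(-1)^2·(+1)^3 = +1.
v=5: a=5^4·(≡1), b=5^2·(≡3) mod 5; (1|5)=+1, (3|5)=-1; (−1)^{4·2·2}·(+1)^2·(-1)^4 = +1.
v=13: a=13^-2·(≡4), b=13^0·(≡6) mod 13; (4|13)=+1, (6|13)=-1; (−1)^{-2·0·6}·(+1)^0·(-1)^-2 = +1.
v=19: a=19^1·(≡15), b=19^0·(≡1) mod 19; (15|19)=-1, (1|19)=+1; (−1)^{1·0·9}·(-1)^0·(+1)^1 = +1.
v=11: a=11^-2·(≡7), b=11^2·(≡3) mod 11; (7|11)=-1, (3|11)=+1; (−1)^{-2·2·5}·(-1)^2·(+1)^-2 = +1.
v=23: a=23^2·(≡19), b=23^0·(≡7) mod 23; (19|23)=-1, (7|23)=-1; (−1)^{2·0·11}·(-1)^0·(-1)^2 = +1.
v=31: a=31^0·(≡23), b=31^2·(≡6) mod 31; (23|31)=-1, (6|31)=-1; (−1)^{0·2·15}·(-1)^2·(-1)^0 = +1.
v=29: a=29^3·(≡17), b=29^2·(≡11) mod 29; (17|29)=-1, (11|29)=-1; (−1)^{3·2·14}·(-1)^2·(-1)^3 = -1.
v=∞: -18734 < 0 and -2 < 0  ⇒  (a,b)_∞ = -1.
|Ram(-18734, -2)| = 2, even; anisotropic at {29, ∞}.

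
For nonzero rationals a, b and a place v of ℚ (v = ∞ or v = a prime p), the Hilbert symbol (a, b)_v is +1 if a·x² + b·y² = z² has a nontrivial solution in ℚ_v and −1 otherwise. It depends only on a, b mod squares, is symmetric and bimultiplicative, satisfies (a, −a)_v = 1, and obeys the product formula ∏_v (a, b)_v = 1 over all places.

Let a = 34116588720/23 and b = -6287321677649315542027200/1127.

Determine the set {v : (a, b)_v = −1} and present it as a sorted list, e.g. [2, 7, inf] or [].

(a, b) ≡ (18855285, -496961) mod (ℚ^×)²; places V = {2, 3, 5, 7, 17, 23, 31, 41, 43, ∞}.
(a,b)_43: α=1, u≡15; β=2, v≡3 (mod 43); (15|43)=+1, (3|43)=-1; sign (−1)^0·+1^2·-1^1 = -1.
(a,b)_31: α=1, u≡12; β=3, v≡23 (mod 31); (12|31)=-1, (23|31)=-1; sign (−1)^1·-1^3·-1^1 = -1.
(a,b)_3: α=3, u≡2; β=6, v≡1 (mod 3); (2|3)=-1, (1|3)=+1; sign (−1)^0·-1^6·+1^3 = +1.
(a,b)_17: α=2, u≡11; β=5, v≡11 (mod 17); (11|17)=-1, (11|17)=-1; sign (−1)^0·-1^5·-1^2 = -1.
(a,b)_41: α=1, u≡3; β=3, v≡26 (mod 41); (3|41)=-1, (26|41)=-1; sign (−1)^0·-1^3·-1^1 = +1.
(a,b)_2: α=4, β=6; u≡5, v≡7 (mod 8); ε(u)ε(v)=0·1, αω(v)=4·0, βω(u)=6·1; sum ≡ 0  ⇒  +1.
(a,b)_23: α=-1, u≡8; β=-1, v≡8 (mod 23); (8|23)=+1, (8|23)=+1; sign (−1)^1·+1^-1·+1^-1 = -1.
(a,b)_5: α=1, u≡3; β=2, v≡1 (mod 5); (3|5)=-1, (1|5)=+1; sign (−1)^0·-1^2·+1^1 = +1.
(a,b)_7: α=0, u≡2; β=-2, v≡4 (mod 7); (2|7)=+1, (4|7)=+1; sign (−1)^0·+1^-2·+1^0 = +1.
(a,b)_∞: sgn(18855285)=+, sgn(-496961)=−, so +1.
(18855285, -496961 / ℚ) ramifies at {17, 23, 31, 43}: a division algebra.

[17, 23, 31, 43]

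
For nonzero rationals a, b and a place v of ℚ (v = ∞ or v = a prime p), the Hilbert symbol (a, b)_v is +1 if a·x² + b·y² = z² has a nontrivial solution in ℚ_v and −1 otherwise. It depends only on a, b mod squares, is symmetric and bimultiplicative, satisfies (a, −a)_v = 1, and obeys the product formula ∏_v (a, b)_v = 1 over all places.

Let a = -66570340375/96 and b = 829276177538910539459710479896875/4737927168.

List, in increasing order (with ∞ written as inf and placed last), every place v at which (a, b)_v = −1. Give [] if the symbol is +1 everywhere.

Mod squares: a ≡ -903210, b ≡ 14630. Check v ∈ {∞, 2, 3, 5, 7, 11, 13, 17, 19, 23}.
v=13: a=13^0·(≡4), b=13^-4·(≡2) mod 13; (4|13)=+1, (2|13)=-1; (−1)^{0·-4·6}·(+1)^-4·(-1)^0 = +1.
v=19: a=19^2·(≡18), b=19^7·(≡18) mod 19; (18|19)=-1, (18|19)=-1; (−1)^{2·7·9}·(-1)^7·(-1)^2 = -1.
v=2: v_2(a)=-5, v_2(b)=-11; units ≡ 3, 3 (mod 8); ε·ε+αω+βω = 1·1+-5·1+-11·1 ≡ 1  ⇒  (a,b)_2 = -1.
v=11: a=11^1·(≡1), b=11^9·(≡2) mod 11; (1|11)=+1, (2|11)=-1; (−1)^{1·9·5}·(+1)^9·(-1)^1 = +1.
v=23: a=23^1·(≡10), b=23^2·(≡12) mod 23; (10|23)=-1, (12|23)=+1; (−1)^{1·2·11}·(-1)^2·(+1)^1 = +1.
v=∞: -903210 < 0 and 14630 > 0  ⇒  (a,b)_∞ = +1.
v=3: a=3^-1·(≡1), b=3^-4·(≡2) mod 3; (1|3)=+1, (2|3)=-1; (−1)^{-1·-4·1}·(+1)^-4·(-1)^-1 = -1.
v=5: a=5^3·(≡2), b=5^5·(≡4) mod 5; (2|5)=-1, (4|5)=+1; (−1)^{3·5·2}·(-1)^5·(+1)^3 = -1.
v=7: a=7^3·(≡1), b=7^7·(≡4) mod 7; (1|7)=+1, (4|7)=+1; (−1)^{3·7·3}·(+1)^7·(+1)^3 = -1.
v=17: a=17^1·(≡10), b=17^2·(≡11) mod 17; (10|17)=-1, (11|17)=-1; (−1)^{1·2·8}·(-1)^2·(-1)^1 = -1.
Ram(-903210, 14630) = {2, 3, 5, 7, 17, 19}; no ℚ_2-point on the conic.

[2, 3, 5, 7, 17, 19]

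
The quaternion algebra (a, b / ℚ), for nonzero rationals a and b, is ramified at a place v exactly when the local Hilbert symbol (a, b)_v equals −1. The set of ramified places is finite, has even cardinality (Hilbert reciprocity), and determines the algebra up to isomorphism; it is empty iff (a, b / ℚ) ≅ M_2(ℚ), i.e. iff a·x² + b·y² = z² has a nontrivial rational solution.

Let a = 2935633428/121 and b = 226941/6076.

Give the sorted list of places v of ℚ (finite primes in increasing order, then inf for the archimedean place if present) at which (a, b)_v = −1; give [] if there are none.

(a, b) ≡ (5957, 13299) mod (ℚ^×)²; places V = {2, 3, 7, 11, 13, 23, 31, 37, ∞}.
(a,b)_13: α=2, u≡3; β=1, v≡10 (mod 13); (3|13)=+1, (10|13)=+1; sign (−1)^0·+1^1·+1^2 = +1.
(a,b)_∞: sgn(5957)=+, sgn(13299)=+, so +1.
(a,b)_3: α=6, u≡2; β=1, v≡2 (mod 3); (2|3)=-1, (2|3)=-1; sign (−1)^0·-1^1·-1^6 = -1.
(a,b)_7: α=1, u≡1; β=-2, v≡3 (mod 7); (1|7)=+1, (3|7)=-1; sign (−1)^0·+1^-2·-1^1 = -1.
(a,b)_11: α=-2, u≡2; β=1, v≡7 (mod 11); (2|11)=-1, (7|11)=-1; sign (−1)^0·-1^1·-1^-2 = -1.
(a,b)_37: α=1, u≡5; β=0, v≡21 (mod 37); (5|37)=-1, (21|37)=+1; sign (−1)^0·-1^0·+1^1 = +1.
(a,b)_23: α=1, u≡6; β=2, v≡21 (mod 23); (6|23)=+1, (21|23)=-1; sign (−1)^0·+1^2·-1^1 = -1.
(a,b)_2: α=2, β=-2; u≡5, v≡3 (mod 8); ε(u)ε(v)=0·1, αω(v)=2·1, βω(u)=-2·1; sum ≡ 0  ⇒  +1.
(a,b)_31: α=0, u≡5; β=-1, v≡30 (mod 31); (5|31)=+1, (30|31)=-1; sign (−1)^0·+1^-1·-1^0 = +1.
(5957, 13299 / ℚ) ramifies at {3, 7, 11, 23}: a division algebra.

[3, 7, 11, 23]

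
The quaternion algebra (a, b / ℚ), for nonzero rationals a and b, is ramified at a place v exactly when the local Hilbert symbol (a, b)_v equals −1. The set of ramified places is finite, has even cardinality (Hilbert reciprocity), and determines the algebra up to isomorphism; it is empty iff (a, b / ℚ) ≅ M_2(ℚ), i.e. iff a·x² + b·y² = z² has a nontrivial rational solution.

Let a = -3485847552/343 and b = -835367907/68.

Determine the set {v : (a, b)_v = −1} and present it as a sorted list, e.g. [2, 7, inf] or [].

[3, 7, 37, inf]

(a, b) ≡ (-5957259, -51) mod (ℚ^×)²; places V = {2, 3, 7, 11, 17, 37, 41, ∞}.
(a,b)_11: α=1, u≡3; β=2, v≡4 (mod 11); (3|11)=+1, (4|11)=+1; sign (−1)^0·+1^2·+1^1 = +1.
(a,b)_41: α=1, u≡33; β=2, v≡40 (mod 41); (33|41)=+1, (40|41)=+1; sign (−1)^0·+1^2·+1^1 = +1.
(a,b)_∞: sgn(-5957259)=−, sgn(-51)=−, so -1.
(a,b)_7: α=-3, u≡2; β=0, v≡5 (mod 7); (2|7)=+1, (5|7)=-1; sign (−1)^0·+1^0·-1^-3 = -1.
(a,b)_17: α=1, u≡10; β=-1, v≡10 (mod 17); (10|17)=-1, (10|17)=-1; sign (−1)^0·-1^-1·-1^1 = +1.
(a,b)_3: α=1, u≡1; β=1, v≡1 (mod 3); (1|3)=+1, (1|3)=+1; sign (−1)^1·+1^1·+1^1 = -1.
(a,b)_2: α=12, β=-2; u≡5, v≡5 (mod 8); ε(u)ε(v)=0·0, αω(v)=12·1, βω(u)=-2·1; sum ≡ 0  ⇒  +1.
(a,b)_37: α=1, u≡19; β=2, v≡6 (mod 37); (19|37)=-1, (6|37)=-1; sign (−1)^0·-1^2·-1^1 = -1.
|Ram(-5957259, -51)| = 4, even; anisotropic at {3, 7, 37, ∞}.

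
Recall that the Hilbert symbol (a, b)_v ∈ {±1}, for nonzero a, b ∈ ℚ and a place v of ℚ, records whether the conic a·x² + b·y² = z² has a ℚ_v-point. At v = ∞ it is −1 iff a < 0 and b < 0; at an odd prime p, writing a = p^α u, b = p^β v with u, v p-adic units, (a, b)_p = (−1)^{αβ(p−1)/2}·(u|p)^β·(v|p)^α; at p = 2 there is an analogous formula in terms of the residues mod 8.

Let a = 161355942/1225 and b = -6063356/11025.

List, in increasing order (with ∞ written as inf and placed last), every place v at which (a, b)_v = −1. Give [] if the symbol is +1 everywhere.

[13, 19]

(a, b) ≡ (21318, -4199) mod (ℚ^×)²; places V = {2, 3, 5, 7, 11, 13, 17, 19, 29, ∞}.
(a,b)_7: α=-2, u≡5; β=-2, v≡2 (mod 7); (5|7)=-1, (2|7)=+1; sign (−1)^0·-1^-2·+1^-2 = +1.
(a,b)_5: α=-2, u≡3; β=-2, v≡4 (mod 5); (3|5)=-1, (4|5)=+1; sign (−1)^0·-1^-2·+1^-2 = +1.
(a,b)_19: α=1, u≡5; β=3, v≡17 (mod 19); (5|19)=+1, (17|19)=+1; sign (−1)^1·+1^3·+1^1 = -1.
(a,b)_13: α=0, u≡11; β=1, v≡2 (mod 13); (11|13)=-1, (2|13)=-1; sign (−1)^0·-1^1·-1^0 = -1.
(a,b)_∞: sgn(21318)=+, sgn(-4199)=−, so +1.
(a,b)_2: α=1, β=2; u≡3, v≡1 (mod 8); ε(u)ε(v)=1·0, αω(v)=1·0, βω(u)=2·1; sum ≡ 0  ⇒  +1.
(a,b)_11: α=1, u≡6; β=0, v≡3 (mod 11); (6|11)=-1, (3|11)=+1; sign (−1)^0·-1^0·+1^1 = +1.
(a,b)_29: α=2, u≡8; β=0, v≡16 (mod 29); (8|29)=-1, (16|29)=+1; sign (−1)^0·-1^0·+1^2 = +1.
(a,b)_17: α=1, u≡1; β=1, v≡1 (mod 17); (1|17)=+1, (1|17)=+1; sign (−1)^0·+1^1·+1^1 = +1.
(a,b)_3: α=3, u≡2; β=-2, v≡1 (mod 3); (2|3)=-1, (1|3)=+1; sign (−1)^0·-1^-2·+1^3 = +1.
Ram(21318, -4199) = {13, 19}; no ℚ_13-point on the conic.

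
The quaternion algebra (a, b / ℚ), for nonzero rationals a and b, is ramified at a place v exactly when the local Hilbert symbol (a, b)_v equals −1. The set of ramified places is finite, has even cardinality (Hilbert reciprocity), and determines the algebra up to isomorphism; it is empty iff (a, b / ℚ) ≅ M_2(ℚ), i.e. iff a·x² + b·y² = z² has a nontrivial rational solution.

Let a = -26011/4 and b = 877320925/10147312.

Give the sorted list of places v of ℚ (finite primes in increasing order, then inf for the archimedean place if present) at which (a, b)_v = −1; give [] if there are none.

[13, 19]

(a, b) ≡ (-19, 91) mod (ℚ^×)²; places V = {2, 5, 7, 13, 19, 31, 37, 43, 53, ∞}.
(a,b)_2: α=-2, β=-4; u≡5, v≡3 (mod 8); ε(u)ε(v)=0·1, αω(v)=-2·1, βω(u)=-4·1; sum ≡ 0  ⇒  +1.
(a,b)_43: α=0, u≡1; β=-2, v≡29 (mod 43); (1|43)=+1, (29|43)=-1; sign (−1)^0·+1^-2·-1^0 = +1.
(a,b)_53: α=0, u≡3; β=2, v≡25 (mod 53); (3|53)=-1, (25|53)=+1; sign (−1)^0·-1^2·+1^0 = +1.
(a,b)_19: α=1, u≡14; β=0, v≡10 (mod 19); (14|19)=-1, (10|19)=-1; sign (−1)^0·-1^0·-1^1 = -1.
(a,b)_37: α=2, u≡23; β=0, v≡2 (mod 37); (23|37)=-1, (2|37)=-1; sign (−1)^0·-1^0·-1^2 = +1.
(a,b)_13: α=0, u≡7; β=1, v≡11 (mod 13); (7|13)=-1, (11|13)=-1; sign (−1)^0·-1^1·-1^0 = -1.
(a,b)_5: α=0, u≡1; β=2, v≡1 (mod 5); (1|5)=+1, (1|5)=+1; sign (−1)^0·+1^2·+1^0 = +1.
(a,b)_∞: sgn(-19)=−, sgn(91)=+, so +1.
(a,b)_7: α=0, u≡2; β=-3, v≡6 (mod 7); (2|7)=+1, (6|7)=-1; sign (−1)^0·+1^-3·-1^0 = +1.
(a,b)_31: α=0, u≡15; β=2, v≡22 (mod 31); (15|31)=-1, (22|31)=-1; sign (−1)^0·-1^2·-1^0 = +1.
|Ram(-19, 91)| = 2, even; anisotropic at {13, 19}.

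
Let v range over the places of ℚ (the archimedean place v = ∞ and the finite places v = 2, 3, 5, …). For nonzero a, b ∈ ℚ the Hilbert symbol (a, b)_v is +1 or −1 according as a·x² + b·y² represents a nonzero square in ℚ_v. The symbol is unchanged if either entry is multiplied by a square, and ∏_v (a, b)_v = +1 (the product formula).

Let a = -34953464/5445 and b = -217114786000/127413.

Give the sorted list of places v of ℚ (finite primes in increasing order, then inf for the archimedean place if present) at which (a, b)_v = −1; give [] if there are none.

[17, inf]

(a, b) ≡ (-2470, -1105) mod (ℚ^×)²; places V = {2, 3, 5, 7, 11, 13, 17, 19, ∞}.
(a,b)_11: α=-2, u≡4; β=-2, v≡8 (mod 11); (4|11)=+1, (8|11)=-1; sign (−1)^0·+1^-2·-1^-2 = +1.
(a,b)_19: α=3, u≡10; β=4, v≡4 (mod 19); (10|19)=-1, (4|19)=+1; sign (−1)^0·-1^4·+1^3 = +1.
(a,b)_3: α=-2, u≡2; β=-4, v≡2 (mod 3); (2|3)=-1, (2|3)=-1; sign (−1)^0·-1^-4·-1^-2 = +1.
(a,b)_13: α=1, u≡8; β=-1, v≡8 (mod 13); (8|13)=-1, (8|13)=-1; sign (−1)^0·-1^-1·-1^1 = +1.
(a,b)_17: α=0, u≡3; β=1, v≡11 (mod 17); (3|17)=-1, (11|17)=-1; sign (−1)^0·-1^1·-1^0 = -1.
(a,b)_∞: sgn(-2470)=−, sgn(-1105)=−, so -1.
(a,b)_2: α=3, β=4; u≡5, v≡7 (mod 8); ε(u)ε(v)=0·1, αω(v)=3·0, βω(u)=4·1; sum ≡ 0  ⇒  +1.
(a,b)_7: α=2, u≡1; β=2, v≡2 (mod 7); (1|7)=+1, (2|7)=+1; sign (−1)^0·+1^2·+1^2 = +1.
(a,b)_5: α=-1, u≡4; β=3, v≡4 (mod 5); (4|5)=+1, (4|5)=+1; sign (−1)^0·+1^3·+1^-1 = +1.
|Ram(-2470, -1105)| = 2, even; anisotropic at {17, ∞}.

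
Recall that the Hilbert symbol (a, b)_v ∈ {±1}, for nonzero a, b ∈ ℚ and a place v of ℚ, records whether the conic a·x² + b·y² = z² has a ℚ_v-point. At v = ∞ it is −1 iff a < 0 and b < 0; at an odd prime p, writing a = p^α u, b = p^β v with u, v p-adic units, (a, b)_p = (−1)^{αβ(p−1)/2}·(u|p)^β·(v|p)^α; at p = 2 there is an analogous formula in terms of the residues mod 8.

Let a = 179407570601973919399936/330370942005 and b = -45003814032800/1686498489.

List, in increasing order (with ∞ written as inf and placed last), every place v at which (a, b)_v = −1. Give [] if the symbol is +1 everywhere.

[2, 5, 7, 17]

(a, b) ≡ (5, -185402) mod (ℚ^×)²; places V = {2, 3, 5, 7, 13, 17, 19, 41, ∞}.
(a,b)_19: α=6, u≡6; β=3, v≡13 (mod 19); (6|19)=+1, (13|19)=-1; sign (−1)^0·+1^3·-1^6 = +1.
(a,b)_7: α=2, u≡3; β=1, v≡2 (mod 7); (3|7)=-1, (2|7)=+1; sign (−1)^0·-1^1·+1^2 = -1.
(a,b)_13: α=-8, u≡7; β=-4, v≡9 (mod 13); (7|13)=-1, (9|13)=+1; sign (−1)^0·-1^-4·+1^-8 = +1.
(a,b)_3: α=-4, u≡2; β=-10, v≡1 (mod 3); (2|3)=-1, (1|3)=+1; sign (−1)^0·-1^-10·+1^-4 = +1.
(a,b)_41: α=6, u≡39; β=3, v≡34 (mod 41); (39|41)=+1, (34|41)=-1; sign (−1)^0·+1^3·-1^6 = +1.
(a,b)_2: α=14, β=5; u≡5, v≡3 (mod 8); ε(u)ε(v)=0·1, αω(v)=14·1, βω(u)=5·1; sum ≡ 1  ⇒  -1.
(a,b)_∞: sgn(5)=+, sgn(-185402)=−, so +1.
(a,b)_17: α=0, u≡11; β=1, v≡13 (mod 17); (11|17)=-1, (13|17)=+1; sign (−1)^0·-1^1·+1^0 = -1.
(a,b)_5: α=-1, u≡1; β=2, v≡2 (mod 5); (1|5)=+1, (2|5)=-1; sign (−1)^0·+1^2·-1^-1 = -1.
Ram(5, -185402) = {2, 5, 7, 17}; no ℚ_2-point on the conic.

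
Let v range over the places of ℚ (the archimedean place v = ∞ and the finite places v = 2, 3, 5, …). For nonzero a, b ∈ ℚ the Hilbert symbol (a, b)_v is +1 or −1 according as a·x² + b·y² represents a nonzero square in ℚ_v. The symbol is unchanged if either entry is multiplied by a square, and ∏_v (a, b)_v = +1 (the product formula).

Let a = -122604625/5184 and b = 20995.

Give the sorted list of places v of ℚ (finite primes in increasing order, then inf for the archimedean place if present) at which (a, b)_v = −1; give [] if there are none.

Mod squares: a ≡ -13585, b ≡ 20995. Check v ∈ {∞, 2, 3, 5, 11, 13, 17, 19}.
v=3: a=3^-4·(≡2), b=3^0·(≡1) mod 3; (2|3)=-1, (1|3)=+1; (−1)^{-4·0·1}·(-1)^0·(+1)^-4 = +1.
v=13: a=13^1·(≡5), b=13^1·(≡3) mod 13; (5|13)=-1, (3|13)=+1; (−1)^{1·1·6}·(-1)^1·(+1)^1 = -1.
v=19: a=19^3·(≡5), b=19^1·(≡3) mod 19; (5|19)=+1, (3|19)=-1; (−1)^{3·1·9}·(+1)^1·(-1)^3 = +1.
v=11: a=11^1·(≡6), b=11^0·(≡7) mod 11; (6|11)=-1, (7|11)=-1; (−1)^{1·0·5}·(-1)^0·(-1)^1 = -1.
v=17: a=17^0·(≡13), b=17^1·(≡11) mod 17; (13|17)=+1, (11|17)=-1; (−1)^{0·1·8}·(+1)^1·(-1)^0 = +1.
v=∞: -13585 < 0 and 20995 > 0  ⇒  (a,b)_∞ = +1.
v=2: v_2(a)=-6, v_2(b)=0; units ≡ 7, 3 (mod 8); ε·ε+αω+βω = 1·1+-6·1+0·0 ≡ 1  ⇒  (a,b)_2 = -1.
v=5: a=5^3·(≡2), b=5^1·(≡4) mod 5; (2|5)=-1, (4|5)=+1; (−1)^{3·1·2}·(-1)^1·(+1)^3 = -1.
Ram(-13585, 20995) = {2, 5, 11, 13}; no ℚ_2-point on the conic.

[2, 5, 11, 13]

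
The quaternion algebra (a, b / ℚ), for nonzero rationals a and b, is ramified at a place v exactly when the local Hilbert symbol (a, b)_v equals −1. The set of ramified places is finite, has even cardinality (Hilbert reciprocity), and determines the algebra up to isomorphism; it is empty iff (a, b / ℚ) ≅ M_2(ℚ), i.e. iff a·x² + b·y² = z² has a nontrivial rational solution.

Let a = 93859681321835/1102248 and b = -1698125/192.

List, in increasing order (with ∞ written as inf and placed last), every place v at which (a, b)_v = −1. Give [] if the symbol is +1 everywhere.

(a, b) ≡ (1009470, -8151) mod (ℚ^×)²; places V = {2, 3, 5, 7, 11, 13, 19, 23, ∞}.
(a,b)_5: α=1, u≡4; β=4, v≡4 (mod 5); (4|5)=+1, (4|5)=+1; sign (−1)^0·+1^4·+1^1 = +1.
(a,b)_19: α=3, u≡6; β=1, v≡10 (mod 19); (6|19)=+1, (10|19)=-1; sign (−1)^1·+1^1·-1^3 = +1.
(a,b)_∞: sgn(1009470)=+, sgn(-8151)=−, so +1.
(a,b)_13: α=2, u≡2; β=1, v≡9 (mod 13); (2|13)=-1, (9|13)=+1; sign (−1)^0·-1^1·+1^2 = -1.
(a,b)_7: α=-1, u≡5; β=0, v≡4 (mod 7); (5|7)=-1, (4|7)=+1; sign (−1)^0·-1^0·+1^-1 = +1.
(a,b)_2: α=-3, β=-6; u≡7, v≡1 (mod 8); ε(u)ε(v)=1·0, αω(v)=-3·0, βω(u)=-6·0; sum ≡ 0  ⇒  +1.
(a,b)_3: α=-9, u≡1; β=-1, v≡1 (mod 3); (1|3)=+1, (1|3)=+1; sign (−1)^1·+1^-1·+1^-9 = -1.
(a,b)_23: α=3, u≡12; β=0, v≡10 (mod 23); (12|23)=+1, (10|23)=-1; sign (−1)^0·+1^0·-1^3 = -1.
(a,b)_11: α=3, u≡8; β=1, v≡2 (mod 11); (8|11)=-1, (2|11)=-1; sign (−1)^1·-1^1·-1^3 = -1.
Ram(1009470, -8151) = {3, 11, 13, 23}; no ℚ_3-point on the conic.

[3, 11, 13, 23]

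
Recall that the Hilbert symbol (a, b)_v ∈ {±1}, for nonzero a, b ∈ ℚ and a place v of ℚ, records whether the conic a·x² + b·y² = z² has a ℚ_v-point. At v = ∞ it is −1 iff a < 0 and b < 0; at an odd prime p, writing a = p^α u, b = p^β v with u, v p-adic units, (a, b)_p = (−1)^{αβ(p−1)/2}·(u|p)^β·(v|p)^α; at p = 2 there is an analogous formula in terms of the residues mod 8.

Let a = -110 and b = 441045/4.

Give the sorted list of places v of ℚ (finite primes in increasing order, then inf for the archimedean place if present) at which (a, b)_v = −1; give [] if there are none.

[2, 5]

Mod squares: a ≡ -110, b ≡ 5. Check v ∈ {∞, 2, 3, 5, 11}.
v=∞: -110 < 0 and 5 > 0  ⇒  (a,b)_∞ = +1.
v=5: a=5^1·(≡3), b=5^1·(≡1) mod 5; (3|5)=-1, (1|5)=+1; (−1)^{1·1·2}·(-1)^1·(+1)^1 = -1.
v=2: v_2(a)=1, v_2(b)=-2; units ≡ 1, 5 (mod 8); ε·ε+αω+βω = 0·0+1·1+-2·0 ≡ 1  ⇒  (a,b)_2 = -1.
v=11: a=11^1·(≡1), b=11^2·(≡1) mod 11; (1|11)=+1, (1|11)=+1; (−1)^{1·2·5}·(+1)^2·(+1)^1 = +1.
v=3: a=3^0·(≡1), b=3^6·(≡2) mod 3; (1|3)=+1, (2|3)=-1; (−1)^{0·6·1}·(+1)^6·(-1)^0 = +1.
(-110, 5 / ℚ) ramifies at {2, 5}: a division algebra.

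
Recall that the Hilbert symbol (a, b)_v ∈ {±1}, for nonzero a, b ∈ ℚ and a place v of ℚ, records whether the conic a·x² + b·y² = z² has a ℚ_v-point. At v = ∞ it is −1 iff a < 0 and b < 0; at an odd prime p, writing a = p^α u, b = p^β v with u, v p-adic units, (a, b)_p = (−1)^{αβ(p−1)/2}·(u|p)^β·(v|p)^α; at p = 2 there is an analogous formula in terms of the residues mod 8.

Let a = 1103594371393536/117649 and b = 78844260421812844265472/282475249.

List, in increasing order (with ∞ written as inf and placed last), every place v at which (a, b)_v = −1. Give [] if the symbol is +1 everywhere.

(a, b) ≡ (74, 26818) mod (ℚ^×)²; places V = {2, 3, 7, 11, 23, 37, 53, ∞}.
(a,b)_53: α=2, u≡34; β=3, v≡28 (mod 53); (34|53)=-1, (28|53)=+1; sign (−1)^0·-1^3·+1^2 = -1.
(a,b)_2: α=11, β=15; u≡5, v≡1 (mod 8); ε(u)ε(v)=0·0, αω(v)=11·0, βω(u)=15·1; sum ≡ 1  ⇒  -1.
(a,b)_3: α=4, u≡2; β=6, v≡1 (mod 3); (2|3)=-1, (1|3)=+1; sign (−1)^0·-1^6·+1^4 = +1.
(a,b)_7: α=-6, u≡1; β=-10, v≡4 (mod 7); (1|7)=+1, (4|7)=+1; sign (−1)^0·+1^-10·+1^-6 = +1.
(a,b)_11: α=2, u≡10; β=3, v≡10 (mod 11); (10|11)=-1, (10|11)=-1; sign (−1)^0·-1^3·-1^2 = -1.
(a,b)_23: α=2, u≡20; β=3, v≡6 (mod 23); (20|23)=-1, (6|23)=+1; sign (−1)^0·-1^3·+1^2 = -1.
(a,b)_∞: sgn(74)=+, sgn(26818)=+, so +1.
(a,b)_37: α=1, u≡29; β=2, v≡28 (mod 37); (29|37)=-1, (28|37)=+1; sign (−1)^0·-1^2·+1^1 = +1.
(74, 26818 / ℚ) ramifies at {2, 11, 23, 53}: a division algebra.

[2, 11, 23, 53]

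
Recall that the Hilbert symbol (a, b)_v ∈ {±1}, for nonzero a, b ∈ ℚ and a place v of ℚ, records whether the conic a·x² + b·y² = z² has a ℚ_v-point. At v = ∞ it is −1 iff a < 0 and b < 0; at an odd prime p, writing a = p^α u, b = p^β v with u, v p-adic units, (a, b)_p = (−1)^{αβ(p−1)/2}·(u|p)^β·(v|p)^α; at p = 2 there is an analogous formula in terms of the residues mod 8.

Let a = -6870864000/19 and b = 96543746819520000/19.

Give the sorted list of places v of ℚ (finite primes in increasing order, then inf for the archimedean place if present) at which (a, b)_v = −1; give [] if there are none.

[2, 3, 5, 7, 17, 19]

(a, b) ≡ (-3990, 1939938) mod (ℚ^×)²; places V = {2, 3, 5, 7, 11, 13, 17, 19, ∞}.
(a,b)_∞: sgn(-3990)=−, sgn(1939938)=+, so +1.
(a,b)_11: α=2, u≡3; β=3, v≡7 (mod 11); (3|11)=+1, (7|11)=-1; sign (−1)^0·+1^3·-1^2 = +1.
(a,b)_13: α=2, u≡3; β=3, v≡10 (mod 13); (3|13)=+1, (10|13)=+1; sign (−1)^0·+1^3·+1^2 = +1.
(a,b)_17: α=0, u≡12; β=3, v≡3 (mod 17); (12|17)=-1, (3|17)=-1; sign (−1)^0·-1^3·-1^0 = -1.
(a,b)_2: α=7, β=9; u≡5, v≡1 (mod 8); ε(u)ε(v)=0·0, αω(v)=7·0, βω(u)=9·1; sum ≡ 1  ⇒  -1.
(a,b)_19: α=-1, u≡18; β=-1, v≡15 (mod 19); (18|19)=-1, (15|19)=-1; sign (−1)^1·-1^-1·-1^-1 = -1.
(a,b)_3: α=1, u≡2; β=1, v≡2 (mod 3); (2|3)=-1, (2|3)=-1; sign (−1)^1·-1^1·-1^1 = -1.
(a,b)_7: α=1, u≡1; β=1, v≡4 (mod 7); (1|7)=+1, (4|7)=+1; sign (−1)^1·+1^1·+1^1 = -1.
(a,b)_5: α=3, u≡2; β=4, v≡3 (mod 5); (2|5)=-1, (3|5)=-1; sign (−1)^0·-1^4·-1^3 = -1.
Ram(-3990, 1939938) = {2, 3, 5, 7, 17, 19}; no ℚ_2-point on the conic.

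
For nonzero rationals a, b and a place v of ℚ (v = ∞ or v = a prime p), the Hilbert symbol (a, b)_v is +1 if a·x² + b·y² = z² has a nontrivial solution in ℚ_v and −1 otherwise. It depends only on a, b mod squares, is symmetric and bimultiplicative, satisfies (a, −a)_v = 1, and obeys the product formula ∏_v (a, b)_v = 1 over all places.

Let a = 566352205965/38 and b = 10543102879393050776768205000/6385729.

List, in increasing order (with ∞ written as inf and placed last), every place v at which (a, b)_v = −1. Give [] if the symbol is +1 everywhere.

(a, b) ≡ (3230, 30498) mod (ℚ^×)²; places V = {2, 3, 5, 7, 13, 17, 19, 23, ∞}.
(a,b)_2: α=-1, β=3; u≡7, v≡1 (mod 8); ε(u)ε(v)=1·0, αω(v)=-1·0, βω(u)=3·0; sum ≡ 0  ⇒  +1.
(a,b)_5: α=1, u≡1; β=4, v≡2 (mod 5); (1|5)=+1, (2|5)=-1; sign (−1)^0·+1^4·-1^1 = -1.
(a,b)_17: α=1, u≡6; β=3, v≡9 (mod 17); (6|17)=-1, (9|17)=+1; sign (−1)^0·-1^3·+1^1 = -1.
(a,b)_19: α=-1, u≡12; β=-4, v≡15 (mod 19); (12|19)=-1, (15|19)=-1; sign (−1)^0·-1^-4·-1^-1 = -1.
(a,b)_∞: sgn(3230)=+, sgn(30498)=+, so +1.
(a,b)_7: α=2, u≡5; β=-2, v≡6 (mod 7); (5|7)=-1, (6|7)=-1; sign (−1)^0·-1^-2·-1^2 = +1.
(a,b)_13: α=4, u≡11; β=11, v≡5 (mod 13); (11|13)=-1, (5|13)=-1; sign (−1)^0·-1^11·-1^4 = -1.
(a,b)_23: α=2, u≡17; β=3, v≡22 (mod 23); (17|23)=-1, (22|23)=-1; sign (−1)^0·-1^3·-1^2 = -1.
(a,b)_3: α=2, u≡2; β=9, v≡2 (mod 3); (2|3)=-1, (2|3)=-1; sign (−1)^0·-1^9·-1^2 = -1.
Ram(3230, 30498) = {3, 5, 13, 17, 19, 23}; no ℚ_3-point on the conic.

[3, 5, 13, 17, 19, 23]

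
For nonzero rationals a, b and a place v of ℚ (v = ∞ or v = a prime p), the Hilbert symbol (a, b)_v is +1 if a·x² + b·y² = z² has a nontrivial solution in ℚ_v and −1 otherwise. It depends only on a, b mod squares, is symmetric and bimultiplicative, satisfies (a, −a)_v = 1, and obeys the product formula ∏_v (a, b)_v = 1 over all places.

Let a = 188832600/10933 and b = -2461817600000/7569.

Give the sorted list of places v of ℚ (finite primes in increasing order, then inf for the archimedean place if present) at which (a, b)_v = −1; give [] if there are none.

Mod squares: a ≡ 78, b ≡ -110. Check v ∈ {∞, 2, 3, 5, 11, 13, 17, 29}.
v=∞: 78 > 0 and -110 < 0  ⇒  (a,b)_∞ = +1.
v=5: a=5^2·(≡3), b=5^5·(≡2) mod 5; (3|5)=-1, (2|5)=-1; (−1)^{2·5·2}·(-1)^5·(-1)^2 = -1.
v=13: a=13^-1·(≡11), b=13^0·(≡7) mod 13; (11|13)=-1, (7|13)=-1; (−1)^{-1·0·6}·(-1)^0·(-1)^-1 = -1.
v=2: v_2(a)=3, v_2(b)=11; units ≡ 7, 1 (mod 8); ε·ε+αω+βω = 1·0+3·0+11·0 ≡ 0  ⇒  (a,b)_2 = +1.
v=17: a=17^2·(≡11), b=17^2·(≡13) mod 17; (11|17)=-1, (13|17)=+1; (−1)^{2·2·8}·(-1)^2·(+1)^2 = +1.
v=29: a=29^-2·(≡20), b=29^-2·(≡13) mod 29; (20|29)=+1, (13|29)=+1; (−1)^{-2·-2·14}·(+1)^-2·(+1)^-2 = +1.
v=3: a=3^3·(≡2), b=3^-2·(≡1) mod 3; (2|3)=-1, (1|3)=+1; (−1)^{3·-2·1}·(-1)^-2·(+1)^3 = +1.
v=11: a=11^2·(≡3), b=11^3·(≡5) mod 11; (3|11)=+1, (5|11)=+1; (−1)^{2·3·5}·(+1)^3·(+1)^2 = +1.
|Ram(78, -110)| = 2, even; anisotropic at {5, 13}.

[5, 13]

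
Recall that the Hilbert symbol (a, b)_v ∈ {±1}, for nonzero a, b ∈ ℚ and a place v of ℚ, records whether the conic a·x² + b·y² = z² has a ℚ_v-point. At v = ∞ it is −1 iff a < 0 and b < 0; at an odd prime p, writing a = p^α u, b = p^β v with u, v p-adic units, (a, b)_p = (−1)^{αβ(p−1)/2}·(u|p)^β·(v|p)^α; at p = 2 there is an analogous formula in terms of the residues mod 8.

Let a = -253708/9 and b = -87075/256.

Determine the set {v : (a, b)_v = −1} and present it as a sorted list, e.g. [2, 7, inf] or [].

[7, inf]

Mod squares: a ≡ -63427, b ≡ -43. Check v ∈ {∞, 2, 3, 5, 7, 13, 17, 41, 43}.
v=3: a=3^-2·(≡2), b=3^4·(≡2) mod 3; (2|3)=-1, (2|3)=-1; (−1)^{-2·4·1}·(-1)^4·(-1)^-2 = +1.
v=7: a=7^1·(≡1), b=7^0·(≡3) mod 7; (1|7)=+1, (3|7)=-1; (−1)^{1·0·3}·(+1)^0·(-1)^1 = -1.
v=17: a=17^1·(≡4), b=17^0·(≡16) mod 17; (4|17)=+1, (16|17)=+1; (−1)^{1·0·8}·(+1)^0·(+1)^1 = +1.
v=41: a=41^1·(≡14), b=41^0·(≡5) mod 41; (14|41)=-1, (5|41)=+1; (−1)^{1·0·20}·(-1)^0·(+1)^1 = +1.
v=∞: -63427 < 0 and -43 < 0  ⇒  (a,b)_∞ = -1.
v=13: a=13^1·(≡4), b=13^0·(≡10) mod 13; (4|13)=+1, (10|13)=+1; (−1)^{1·0·6}·(+1)^0·(+1)^1 = +1.
v=5: a=5^0·(≡3), b=5^2·(≡2) mod 5; (3|5)=-1, (2|5)=-1; (−1)^{0·2·2}·(-1)^2·(-1)^0 = +1.
v=43: a=43^0·(≡23), b=43^1·(≡2) mod 43; (23|43)=+1, (2|43)=-1; (−1)^{0·1·21}·(+1)^1·(-1)^0 = +1.
v=2: v_2(a)=2, v_2(b)=-8; units ≡ 5, 5 (mod 8); ε·ε+αω+βω = 0·0+2·1+-8·1 ≡ 0  ⇒  (a,b)_2 = +1.
(-63427, -43 / ℚ) ramifies at {7, ∞}: a division algebra.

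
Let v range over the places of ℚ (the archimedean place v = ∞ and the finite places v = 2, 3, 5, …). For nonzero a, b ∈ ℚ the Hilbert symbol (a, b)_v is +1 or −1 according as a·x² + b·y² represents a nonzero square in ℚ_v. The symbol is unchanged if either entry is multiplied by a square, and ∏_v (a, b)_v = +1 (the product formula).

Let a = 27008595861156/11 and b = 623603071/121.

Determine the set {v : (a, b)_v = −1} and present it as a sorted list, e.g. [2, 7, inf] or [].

Mod squares: a ≡ 545483939, b ≡ 3689959. Check v ∈ {∞, 2, 3, 7, 11, 13, 19, 23, 29, 41, 43}.
v=43: a=43^1·(≡22), b=43^1·(≡32) mod 43; (22|43)=-1, (32|43)=-1; (−1)^{1·1·21}·(-1)^1·(-1)^1 = -1.
v=7: a=7^1·(≡2), b=7^1·(≡1) mod 7; (2|7)=+1, (1|7)=+1; (−1)^{1·1·3}·(+1)^1·(+1)^1 = -1.
v=∞: 545483939 > 0 and 3689959 > 0  ⇒  (a,b)_∞ = +1.
v=29: a=29^1·(≡15), b=29^0·(≡1) mod 29; (15|29)=-1, (1|29)=+1; (−1)^{1·0·14}·(-1)^0·(+1)^1 = +1.
v=23: a=23^1·(≡1), b=23^1·(≡3) mod 23; (1|23)=+1, (3|23)=+1; (−1)^{1·1·11}·(+1)^1·(+1)^1 = -1.
v=19: a=19^1·(≡7), b=19^0·(≡17) mod 19; (7|19)=+1, (17|19)=+1; (−1)^{1·0·9}·(+1)^0·(+1)^1 = +1.
v=2: v_2(a)=2, v_2(b)=0; units ≡ 3, 7 (mod 8); ε·ε+αω+βω = 1·1+2·0+0·1 ≡ 1  ⇒  (a,b)_2 = -1.
v=13: a=13^1·(≡5), b=13^3·(≡10) mod 13; (5|13)=-1, (10|13)=+1; (−1)^{1·3·6}·(-1)^3·(+1)^1 = -1.
v=11: a=11^-1·(≡8), b=11^-2·(≡3) mod 11; (8|11)=-1, (3|11)=+1; (−1)^{-1·-2·5}·(-1)^-2·(+1)^-1 = +1.
v=3: a=3^4·(≡2), b=3^0·(≡1) mod 3; (2|3)=-1, (1|3)=+1; (−1)^{4·0·1}·(-1)^0·(+1)^4 = +1.
v=41: a=41^2·(≡26), b=41^1·(≡31) mod 41; (26|41)=-1, (31|41)=+1; (−1)^{2·1·20}·(-1)^1·(+1)^2 = -1.
Ram(545483939, 3689959) = {2, 7, 13, 23, 41, 43}; no ℚ_2-point on the conic.

[2, 7, 13, 23, 41, 43]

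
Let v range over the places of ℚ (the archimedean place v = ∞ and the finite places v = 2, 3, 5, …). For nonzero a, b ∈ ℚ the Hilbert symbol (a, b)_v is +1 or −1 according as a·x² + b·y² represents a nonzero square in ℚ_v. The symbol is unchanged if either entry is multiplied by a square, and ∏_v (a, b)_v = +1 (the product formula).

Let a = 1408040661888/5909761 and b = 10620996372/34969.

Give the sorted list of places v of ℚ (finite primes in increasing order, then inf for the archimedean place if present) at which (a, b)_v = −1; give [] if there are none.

[2, 7]

Mod squares: a ≡ 615902, b ≡ 1517. Check v ∈ {∞, 2, 3, 7, 11, 13, 17, 29, 37, 41}.
v=37: a=37^1·(≡27), b=37^1·(≡28) mod 37; (27|37)=+1, (28|37)=+1; (−1)^{1·1·18}·(+1)^1·(+1)^1 = +1.
v=17: a=17^-2·(≡4), b=17^-2·(≡4) mod 17; (4|17)=+1, (4|17)=+1; (−1)^{-2·-2·8}·(+1)^-2·(+1)^-2 = +1.
v=∞: 615902 > 0 and 1517 > 0  ⇒  (a,b)_∞ = +1.
v=11: a=11^-2·(≡3), b=11^-2·(≡10) mod 11; (3|11)=+1, (10|11)=-1; (−1)^{-2·-2·5}·(+1)^-2·(-1)^-2 = +1.
v=13: a=13^-2·(≡10), b=13^0·(≡1) mod 13; (10|13)=+1, (1|13)=+1; (−1)^{-2·0·6}·(+1)^0·(+1)^-2 = +1.
v=29: a=29^1·(≡18), b=29^0·(≡22) mod 29; (18|29)=-1, (22|29)=+1; (−1)^{1·0·14}·(-1)^0·(+1)^1 = +1.
v=41: a=41^1·(≡21), b=41^1·(≡33) mod 41; (21|41)=+1, (33|41)=+1; (−1)^{1·1·20}·(+1)^1·(+1)^1 = +1.
v=7: a=7^3·(≡6), b=7^4·(≡5) mod 7; (6|7)=-1, (5|7)=-1; (−1)^{3·4·3}·(-1)^4·(-1)^3 = -1.
v=3: a=3^6·(≡2), b=3^6·(≡2) mod 3; (2|3)=-1, (2|3)=-1; (−1)^{6·6·1}·(-1)^6·(-1)^6 = +1.
v=2: v_2(a)=7, v_2(b)=2; units ≡ 7, 5 (mod 8); ε·ε+αω+βω = 1·0+7·1+2·0 ≡ 1  ⇒  (a,b)_2 = -1.
(615902, 1517 / ℚ) ramifies at {2, 7}: a division algebra.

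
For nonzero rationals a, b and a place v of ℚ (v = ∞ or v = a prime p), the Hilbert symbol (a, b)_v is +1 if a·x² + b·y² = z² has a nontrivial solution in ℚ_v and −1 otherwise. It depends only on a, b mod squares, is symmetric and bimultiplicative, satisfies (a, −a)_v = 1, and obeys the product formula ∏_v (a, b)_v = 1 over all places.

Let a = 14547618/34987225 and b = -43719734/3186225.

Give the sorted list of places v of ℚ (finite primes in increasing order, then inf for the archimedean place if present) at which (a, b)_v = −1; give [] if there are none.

[2, 43]

Mod squares: a ≡ 2, b ≡ -86. Check v ∈ {∞, 2, 3, 5, 7, 13, 17, 23, 29, 31, 43}.
v=13: a=13^-4·(≡11), b=13^0·(≡11) mod 13; (11|13)=-1, (11|13)=-1; (−1)^{-4·0·6}·(-1)^0·(-1)^-4 = +1.
v=29: a=29^2·(≡14), b=29^0·(≡6) mod 29; (14|29)=-1, (6|29)=+1; (−1)^{2·0·14}·(-1)^0·(+1)^2 = +1.
v=3: a=3^2·(≡2), b=3^-2·(≡1) mod 3; (2|3)=-1, (1|3)=+1; (−1)^{2·-2·1}·(-1)^-2·(+1)^2 = +1.
v=43: a=43^0·(≡22), b=43^1·(≡31) mod 43; (22|43)=-1, (31|43)=+1; (−1)^{0·1·21}·(-1)^1·(+1)^0 = -1.
v=7: a=7^-2·(≡2), b=7^-2·(≡6) mod 7; (2|7)=+1, (6|7)=-1; (−1)^{-2·-2·3}·(+1)^-2·(-1)^-2 = +1.
v=23: a=23^0·(≡16), b=23^2·(≡9) mod 23; (16|23)=+1, (9|23)=+1; (−1)^{0·2·11}·(+1)^2·(+1)^0 = +1.
v=17: a=17^0·(≡4), b=17^-2·(≡15) mod 17; (4|17)=+1, (15|17)=+1; (−1)^{0·-2·8}·(+1)^-2·(+1)^0 = +1.
v=5: a=5^-2·(≡2), b=5^-2·(≡4) mod 5; (2|5)=-1, (4|5)=+1; (−1)^{-2·-2·2}·(-1)^-2·(+1)^-2 = +1.
v=31: a=31^2·(≡2), b=31^2·(≡1) mod 31; (2|31)=+1, (1|31)=+1; (−1)^{2·2·15}·(+1)^2·(+1)^2 = +1.
v=2: v_2(a)=1, v_2(b)=1; units ≡ 1, 5 (mod 8); ε·ε+αω+βω = 0·0+1·1+1·0 ≡ 1  ⇒  (a,b)_2 = -1.
v=∞: 2 > 0 and -86 < 0  ⇒  (a,b)_∞ = +1.
Ram(2, -86) = {2, 43}; no ℚ_2-point on the conic.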